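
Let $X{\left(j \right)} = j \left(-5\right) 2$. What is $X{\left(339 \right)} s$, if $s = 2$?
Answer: $-6780$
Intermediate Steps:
$X{\left(j \right)} = - 10 j$ ($X{\left(j \right)} = - 5 j 2 = - 10 j$)
$X{\left(339 \right)} s = \left(-10\right) 339 \cdot 2 = \left(-3390\right) 2 = -6780$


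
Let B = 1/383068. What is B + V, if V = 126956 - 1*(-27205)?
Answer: 59054145949/383068 ≈ 1.5416e+5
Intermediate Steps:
B = 1/383068 ≈ 2.6105e-6
V = 154161 (V = 126956 + 27205 = 154161)
B + V = 1/383068 + 154161 = 59054145949/383068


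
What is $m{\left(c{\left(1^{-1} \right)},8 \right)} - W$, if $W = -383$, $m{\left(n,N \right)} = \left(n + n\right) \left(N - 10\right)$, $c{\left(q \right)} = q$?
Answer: $379$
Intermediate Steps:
$m{\left(n,N \right)} = 2 n \left(-10 + N\right)$
$m{\left(c{\left(1^{-1} \right)},8 \right)} - W = \frac{2 \left(-10 + 8\right)}{1} - -383 = 2 \cdot 1 \left(-2\right) + 383 = -4 + 383 = 379$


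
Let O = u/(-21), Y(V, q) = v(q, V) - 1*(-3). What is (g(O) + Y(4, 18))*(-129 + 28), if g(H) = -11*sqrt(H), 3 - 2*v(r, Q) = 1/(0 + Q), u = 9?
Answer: -3535/8 + 1111*I*sqrt(21)/7 ≈ -441.88 + 727.32*I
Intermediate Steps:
v(r, Q) = 3/2 - 1/(2*Q) (v(r, Q) = 3/2 - 1/(2*(0 + Q)) = 3/2 - 1/(2*Q))
Y(V, q) = 3 + (-1 + 3*V)/(2*V) (Y(V, q) = (-1 + 3*V)/(2*V) - 1*(-3) = (-1 + 3*V)/(2*V) + 3 = 3 + (-1 + 3*V)/(2*V))
O = -3/7 (O = 9/(-21) = 9*(-1/21) = -3/7 ≈ -0.42857)
(g(O) + Y(4, 18))*(-129 + 28) = (-11*I*sqrt(21)/7 + (1/2)*(-1 + 9*4)/4)*(-129 + 28) = (-11*I*sqrt(21)/7 + (1/2)*(1/4)*(-1 + 36))*(-101) = (-11*I*sqrt(21)/7 + (1/2)*(1/4)*35)*(-101) = (-11*I*sqrt(21)/7 + 35/8)*(-101) = (35/8 - 11*I*sqrt(21)/7)*(-101) = -3535/8 + 1111*I*sqrt(21)/7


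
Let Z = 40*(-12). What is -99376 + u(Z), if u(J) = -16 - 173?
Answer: -99565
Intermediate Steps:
Z = -480
u(J) = -189
-99376 + u(Z) = -99376 - 189 = -99565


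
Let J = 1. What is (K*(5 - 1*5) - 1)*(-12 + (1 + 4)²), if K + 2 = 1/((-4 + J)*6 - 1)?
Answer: -13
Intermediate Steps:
K = -39/19 (K = -2 + 1/((-4 + 1)*6 - 1) = -2 + 1/(-3*6 - 1) = -2 + 1/(-18 - 1) = -2 + 1/(-19) = -2 - 1/19 = -39/19 ≈ -2.0526)
(K*(5 - 1*5) - 1)*(-12 + (1 + 4)²) = (-39*(5 - 1*5)/19 - 1)*(-12 + (1 + 4)²) = (-39*(5 - 5)/19 - 1)*(-12 + 5²) = (-39/19*0 - 1)*(-12 + 25) = (0 - 1)*13 = -1*13 = -13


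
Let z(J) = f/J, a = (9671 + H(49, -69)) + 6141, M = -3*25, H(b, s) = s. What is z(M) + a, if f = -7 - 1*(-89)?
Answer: 1180643/75 ≈ 15742.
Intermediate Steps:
M = -75
f = 82 (f = -7 + 89 = 82)
a = 15743 (a = (9671 - 69) + 6141 = 9602 + 6141 = 15743)
z(J) = 82/J
z(M) + a = 82/(-75) + 15743 = 82*(-1/75) + 15743 = -82/75 + 15743 = 1180643/75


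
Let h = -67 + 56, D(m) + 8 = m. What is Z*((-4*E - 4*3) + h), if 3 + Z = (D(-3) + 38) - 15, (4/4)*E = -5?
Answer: -27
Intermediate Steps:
D(m) = -8 + m
h = -11
E = -5
Z = 9 (Z = -3 + (((-8 - 3) + 38) - 15) = -3 + ((-11 + 38) - 15) = -3 + (27 - 15) = -3 + 12 = 9)
Z*((-4*E - 4*3) + h) = 9*((-4*(-5) - 4*3) - 11) = 9*((20 - 12) - 11) = 9*(8 - 11) = 9*(-3) = -27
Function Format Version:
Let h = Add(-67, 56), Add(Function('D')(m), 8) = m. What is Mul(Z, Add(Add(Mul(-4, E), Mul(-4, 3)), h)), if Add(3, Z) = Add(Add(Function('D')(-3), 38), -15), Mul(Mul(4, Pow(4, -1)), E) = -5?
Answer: -27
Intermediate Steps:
Function('D')(m) = Add(-8, m)
h = -11
E = -5
Z = 9 (Z = Add(-3, Add(Add(Add(-8, -3), 38), -15)) = Add(-3, Add(Add(-11, 38), -15)) = Add(-3, Add(27, -15)) = Add(-3, 12) = 9)
Mul(Z, Add(Add(Mul(-4, E), Mul(-4, 3)), h)) = Mul(9, Add(Add(Mul(-4, -5), Mul(-4, 3)), -11)) = Mul(9, Add(Add(20, -12), -11)) = Mul(9, Add(8, -11)) = Mul(9, -3) = -27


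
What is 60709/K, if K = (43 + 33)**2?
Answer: 60709/5776 ≈ 10.511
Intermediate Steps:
K = 5776 (K = 76**2 = 5776)
60709/K = 60709/5776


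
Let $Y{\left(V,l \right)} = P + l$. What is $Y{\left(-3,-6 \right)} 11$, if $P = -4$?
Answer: $-110$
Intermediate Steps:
$Y{\left(V,l \right)} = -4 + l$
$Y{\left(-3,-6 \right)} 11 = \left(-4 - 6\right) 11 = \left(-10\right) 11 = -110$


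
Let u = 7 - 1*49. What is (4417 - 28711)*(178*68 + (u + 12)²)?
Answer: -315919176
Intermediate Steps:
u = -42 (u = 7 - 49 = -42)
(4417 - 28711)*(178*68 + (u + 12)²) = (4417 - 28711)*(178*68 + (-42 + 12)²) = -24294*(12104 + (-30)²) = -24294*(12104 + 900) = -24294*13004 = -315919176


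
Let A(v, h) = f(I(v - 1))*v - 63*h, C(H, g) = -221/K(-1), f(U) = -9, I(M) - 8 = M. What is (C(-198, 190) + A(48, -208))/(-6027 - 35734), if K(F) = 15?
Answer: -189859/626415 ≈ -0.30309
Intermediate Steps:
I(M) = 8 + M
C(H, g) = -221/15
A(v, h) = -63*h - 9*v (A(v, h) = -9*v - 63*h = -63*h - 9*v)
(C(-198, 190) + A(48, -208))/(-6027 - 35734) = (-221/15 + (-63*(-208) - 9*48))/(-6027 - 35734) = (-221/15 + (13104 - 432))/(-41761) = (-221/15 + 12672)*(-1/41761) = (189859/15)*(-1/41761) = -189859/626415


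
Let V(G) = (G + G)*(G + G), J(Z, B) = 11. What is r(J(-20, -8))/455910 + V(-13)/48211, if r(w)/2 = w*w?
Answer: 159931111/10989938505 ≈ 0.014553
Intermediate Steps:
r(w) = 2*w² (r(w) = 2*(w*w) = 2*w²)
V(G) = 4*G² (V(G) = (2*G)*(2*G) = 4*G²)
r(J(-20, -8))/455910 + V(-13)/48211 = (2*11²)/455910 + (4*(-13)²)/48211 = (2*121)*(1/455910) + (4*169)*(1/48211) = 242*(1/455910) + 676*(1/48211) = 121/227955 + 676/48211 = 159931111/10989938505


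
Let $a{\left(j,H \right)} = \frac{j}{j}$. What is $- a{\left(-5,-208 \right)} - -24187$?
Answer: $24186$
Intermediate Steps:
$a{\left(j,H \right)} = 1$
$- a{\left(-5,-208 \right)} - -24187 = \left(-1\right) 1 - -24187 = -1 + 24187 = 24186$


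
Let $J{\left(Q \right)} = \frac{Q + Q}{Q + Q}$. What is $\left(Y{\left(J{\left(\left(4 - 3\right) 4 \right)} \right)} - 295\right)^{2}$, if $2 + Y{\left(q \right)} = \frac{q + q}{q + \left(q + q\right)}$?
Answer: $\frac{790321}{9} \approx 87814.0$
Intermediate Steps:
$J{\left(Q \right)} = 1$ ($J{\left(Q \right)} = \frac{2 Q}{2 Q} = 2 Q \frac{1}{2 Q} = 1$)
$Y{\left(q \right)} = - \frac{4}{3}$ ($Y{\left(q \right)} = -2 + \frac{q + q}{q + \left(q + q\right)} = -2 + \frac{2 q}{q + 2 q} = -2 + \frac{2 q}{3 q} = -2 + 2 q \frac{1}{3 q} = -2 + \frac{2}{3} = - \frac{4}{3}$)
$\left(Y{\left(J{\left(\left(4 - 3\right) 4 \right)} \right)} - 295\right)^{2} = \left(- \frac{4}{3} - 295\right)^{2} = \left(- \frac{889}{3}\right)^{2} = \frac{790321}{9}$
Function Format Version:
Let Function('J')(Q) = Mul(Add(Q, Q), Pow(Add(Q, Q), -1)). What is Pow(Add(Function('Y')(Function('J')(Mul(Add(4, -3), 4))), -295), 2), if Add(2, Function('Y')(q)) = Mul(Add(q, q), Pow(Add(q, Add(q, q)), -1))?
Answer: Rational(790321, 9) ≈ 87814.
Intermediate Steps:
Function('J')(Q) = 1 (Function('J')(Q) = Mul(Mul(2, Q), Pow(Mul(2, Q), -1)) = Mul(Mul(2, Q), Mul(Rational(1, 2), Pow(Q, -1))) = 1)
Function('Y')(q) = Rational(-4, 3) (Function('Y')(q) = Add(-2, Mul(Add(q, q), Pow(Add(q, Add(q, q)), -1))) = Add(-2, Mul(Mul(2, q), Pow(Add(q, Mul(2, q)), -1))) = Add(-2, Mul(Mul(2, q), Pow(Mul(3, q), -1))) = Add(-2, Mul(Mul(2, q), Mul(Rational(1, 3), Pow(q, -1)))) = Add(-2, Rational(2, 3)) = Rational(-4, 3))
Pow(Add(Function('Y')(Function('J')(Mul(Add(4, -3), 4))), -295), 2) = Pow(Add(Rational(-4, 3), -295), 2) = Pow(Rational(-889, 3), 2) = Rational(790321, 9)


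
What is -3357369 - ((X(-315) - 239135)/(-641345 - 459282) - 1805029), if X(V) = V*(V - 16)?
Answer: -1708547452050/1100627 ≈ -1.5523e+6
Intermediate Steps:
X(V) = V*(-16 + V)
-3357369 - ((X(-315) - 239135)/(-641345 - 459282) - 1805029) = -3357369 - ((-315*(-16 - 315) - 239135)/(-641345 - 459282) - 1805029) = -3357369 - ((-315*(-331) - 239135)/(-1100627) - 1805029) = -3357369 - ((104265 - 239135)*(-1/1100627) - 1805029) = -3357369 - (-134870*(-1/1100627) - 1805029) = -3357369 - (134870/1100627 - 1805029) = -3357369 - 1*(-1986663518313/1100627) = -3357369 + 1986663518313/1100627 = -1708547452050/1100627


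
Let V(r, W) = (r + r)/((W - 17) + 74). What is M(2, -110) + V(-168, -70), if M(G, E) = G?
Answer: 362/13 ≈ 27.846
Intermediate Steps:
V(r, W) = 2*r/(57 + W) (V(r, W) = (2*r)/((-17 + W) + 74) = (2*r)/(57 + W) = 2*r/(57 + W))
M(2, -110) + V(-168, -70) = 2 + 2*(-168)/(57 - 70) = 2 + 2*(-168)/(-13) = 2 + 2*(-168)*(-1/13) = 2 + 336/13 = 362/13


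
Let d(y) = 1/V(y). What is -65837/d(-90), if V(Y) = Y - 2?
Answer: 6057004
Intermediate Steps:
V(Y) = -2 + Y
d(y) = 1/(-2 + y)
-65837/d(-90) = -65837/(1/(-2 - 90)) = -65837/(1/(-92)) = -65837/(-1/92) = -65837*(-92) = 6057004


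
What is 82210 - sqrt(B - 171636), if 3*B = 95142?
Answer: 82210 - I*sqrt(139922) ≈ 82210.0 - 374.06*I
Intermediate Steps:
B = 31714 (B = (1/3)*95142 = 31714)
82210 - sqrt(B - 171636) = 82210 - sqrt(31714 - 171636) = 82210 - sqrt(-139922) = 82210 - I*sqrt(139922)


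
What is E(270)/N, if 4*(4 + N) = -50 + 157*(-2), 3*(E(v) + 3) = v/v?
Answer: 8/285 ≈ 0.028070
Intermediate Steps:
E(v) = -8/3 (E(v) = -3 + (v/v)/3 = -3 + (⅓)*1 = -3 + ⅓ = -8/3)
N = -95 (N = -4 + (-50 + 157*(-2))/4 = -4 + (-50 - 314)/4 = -4 + (¼)*(-364) = -4 - 91 = -95)
E(270)/N = -8/3/(-95) = -8/3*(-1/95) = 8/285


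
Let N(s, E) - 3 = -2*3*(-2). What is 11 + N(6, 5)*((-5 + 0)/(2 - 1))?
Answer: -64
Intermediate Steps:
N(s, E) = 15 (N(s, E) = 3 - 2*3*(-2) = 3 - 6*(-2) = 3 + 12 = 15)
11 + N(6, 5)*((-5 + 0)/(2 - 1)) = 11 + 15*((-5 + 0)/(2 - 1)) = 11 + 15*(-5/1) = 11 + 15*(-5*1) = 11 + 15*(-5) = 11 - 75 = -64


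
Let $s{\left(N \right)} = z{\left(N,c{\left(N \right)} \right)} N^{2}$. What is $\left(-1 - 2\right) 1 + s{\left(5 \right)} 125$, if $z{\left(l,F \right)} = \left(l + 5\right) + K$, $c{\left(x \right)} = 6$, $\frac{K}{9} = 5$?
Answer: $171872$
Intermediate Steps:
$K = 45$ ($K = 9 \cdot 5 = 45$)
$z{\left(l,F \right)} = 50 + l$ ($z{\left(l,F \right)} = \left(l + 5\right) + 45 = \left(5 + l\right) + 45 = 50 + l$)
$s{\left(N \right)} = N^{2} \left(50 + N\right)$ ($s{\left(N \right)} = \left(50 + N\right) N^{2} = N^{2} \left(50 + N\right)$)
$\left(-1 - 2\right) 1 + s{\left(5 \right)} 125 = \left(-1 - 2\right) 1 + 5^{2} \left(50 + 5\right) 125 = \left(-3\right) 1 + 25 \cdot 55 \cdot 125 = -3 + 1375 \cdot 125 = -3 + 171875 = 171872$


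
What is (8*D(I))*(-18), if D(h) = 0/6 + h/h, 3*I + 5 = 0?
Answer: -144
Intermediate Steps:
I = -5/3 (I = -5/3 + (1/3)*0 = -5/3 + 0 = -5/3 ≈ -1.6667)
D(h) = 1 (D(h) = 0*(1/6) + 1 = 0 + 1 = 1)
(8*D(I))*(-18) = (8*1)*(-18) = 8*(-18) = -144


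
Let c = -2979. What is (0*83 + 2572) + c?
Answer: -407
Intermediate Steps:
(0*83 + 2572) + c = (0*83 + 2572) - 2979 = (0 + 2572) - 2979 = 2572 - 2979 = -407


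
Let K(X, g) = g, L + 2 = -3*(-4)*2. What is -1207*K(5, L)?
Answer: -26554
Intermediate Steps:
L = 22 (L = -2 - 3*(-4)*2 = -2 + 12*2 = -2 + 24 = 22)
-1207*K(5, L) = -1207*22 = -26554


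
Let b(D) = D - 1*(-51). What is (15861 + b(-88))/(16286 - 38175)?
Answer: -15824/21889 ≈ -0.72292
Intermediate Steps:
b(D) = 51 + D (b(D) = D + 51 = 51 + D)
(15861 + b(-88))/(16286 - 38175) = (15861 + (51 - 88))/(16286 - 38175) = (15861 - 37)/(-21889) = 15824*(-1/21889) = -15824/21889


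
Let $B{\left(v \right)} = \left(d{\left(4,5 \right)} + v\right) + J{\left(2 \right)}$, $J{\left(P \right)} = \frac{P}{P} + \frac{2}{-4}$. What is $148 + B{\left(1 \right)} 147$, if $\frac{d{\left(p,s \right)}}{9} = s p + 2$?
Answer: $\frac{58949}{2} \approx 29475.0$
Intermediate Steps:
$J{\left(P \right)} = \frac{1}{2}$ ($J{\left(P \right)} = 1 + 2 \left(- \frac{1}{4}\right) = 1 - \frac{1}{2} = \frac{1}{2}$)
$d{\left(p,s \right)} = 18 + 9 p s$ ($d{\left(p,s \right)} = 9 \left(s p + 2\right) = 9 \left(p s + 2\right) = 9 \left(2 + p s\right) = 18 + 9 p s$)
$B{\left(v \right)} = \frac{397}{2} + v$ ($B{\left(v \right)} = \left(\left(18 + 9 \cdot 4 \cdot 5\right) + v\right) + \frac{1}{2} = \left(\left(18 + 180\right) + v\right) + \frac{1}{2} = \left(198 + v\right) + \frac{1}{2} = \frac{397}{2} + v$)
$148 + B{\left(1 \right)} 147 = 148 + \left(\frac{397}{2} + 1\right) 147 = 148 + \frac{399}{2} \cdot 147 = 148 + \frac{58653}{2} = \frac{58949}{2}$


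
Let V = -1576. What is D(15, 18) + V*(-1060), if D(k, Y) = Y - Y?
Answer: 1670560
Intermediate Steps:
D(k, Y) = 0
D(15, 18) + V*(-1060) = 0 - 1576*(-1060) = 0 + 1670560 = 1670560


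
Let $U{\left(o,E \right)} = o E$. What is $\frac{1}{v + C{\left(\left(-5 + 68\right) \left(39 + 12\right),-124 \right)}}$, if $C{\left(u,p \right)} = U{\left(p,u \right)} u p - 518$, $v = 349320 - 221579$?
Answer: $\frac{1}{158732248967} \approx 6.2999 \cdot 10^{-12}$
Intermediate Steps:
$v = 127741$ ($v = 349320 - 221579 = 127741$)
$U{\left(o,E \right)} = E o$
$C{\left(u,p \right)} = -518 + p^{2} u^{2}$ ($C{\left(u,p \right)} = u p u p - 518 = p u u p - 518 = p u^{2} p - 518 = p^{2} u^{2} - 518 = -518 + p^{2} u^{2}$)
$\frac{1}{v + C{\left(\left(-5 + 68\right) \left(39 + 12\right),-124 \right)}} = \frac{1}{127741 - \left(518 - \left(-124\right)^{2} \left(\left(-5 + 68\right) \left(39 + 12\right)\right)^{2}\right)} = \frac{1}{127741 - \left(518 - 15376 \left(63 \cdot 51\right)^{2}\right)} = \frac{1}{127741 - \left(518 - 15376 \cdot 3213^{2}\right)} = \frac{1}{127741 + \left(-518 + 15376 \cdot 10323369\right)} = \frac{1}{127741 + \left(-518 + 158732121744\right)} = \frac{1}{127741 + 158732121226} = \frac{1}{158732248967}$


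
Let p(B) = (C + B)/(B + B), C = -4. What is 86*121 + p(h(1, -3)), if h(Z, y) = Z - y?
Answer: 10406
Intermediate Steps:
p(B) = (-4 + B)/(2*B) (p(B) = (-4 + B)/(B + B) = (-4 + B)/((2*B)) = (-4 + B)*(1/(2*B)) = (-4 + B)/(2*B))
86*121 + p(h(1, -3)) = 86*121 + (-4 + (1 - 1*(-3)))/(2*(1 - 1*(-3))) = 10406 + (-4 + (1 + 3))/(2*(1 + 3)) = 10406 + (½)*(-4 + 4)/4 = 10406 + (½)*(¼)*0 = 10406 + 0 = 10406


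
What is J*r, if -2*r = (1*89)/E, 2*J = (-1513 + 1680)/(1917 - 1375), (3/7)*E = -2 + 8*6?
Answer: -44589/698096 ≈ -0.063872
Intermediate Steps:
E = 322/3 (E = 7*(-2 + 8*6)/3 = 7*(-2 + 48)/3 = (7/3)*46 = 322/3 ≈ 107.33)
J = 167/1084 (J = ((-1513 + 1680)/(1917 - 1375))/2 = (167/542)/2 = (167*(1/542))/2 = (½)*(167/542) = 167/1084 ≈ 0.15406)
r = -267/644 (r = -1*89/(2*322/3) = -89*3/(2*322) = -½*267/322 = -267/644 ≈ -0.41460)
J*r = (167/1084)*(-267/644) = -44589/698096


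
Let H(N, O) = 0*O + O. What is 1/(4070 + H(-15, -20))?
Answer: 1/4050 ≈ 0.00024691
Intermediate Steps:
H(N, O) = O (H(N, O) = 0 + O = O)
1/(4070 + H(-15, -20)) = 1/(4070 - 20) = 1/4050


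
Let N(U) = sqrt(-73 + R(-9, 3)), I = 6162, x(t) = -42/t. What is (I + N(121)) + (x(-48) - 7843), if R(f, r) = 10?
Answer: -13441/8 + 3*I*sqrt(7) ≈ -1680.1 + 7.9373*I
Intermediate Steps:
N(U) = 3*I*sqrt(7) (N(U) = sqrt(-73 + 10) = sqrt(-63) = 3*I*sqrt(7))
(I + N(121)) + (x(-48) - 7843) = (6162 + 3*I*sqrt(7)) + (-42/(-48) - 7843) = (6162 + 3*I*sqrt(7)) + (-42*(-1/48) - 7843) = (6162 + 3*I*sqrt(7)) + (7/8 - 7843) = (6162 + 3*I*sqrt(7)) - 62737/8 = -13441/8 + 3*I*sqrt(7)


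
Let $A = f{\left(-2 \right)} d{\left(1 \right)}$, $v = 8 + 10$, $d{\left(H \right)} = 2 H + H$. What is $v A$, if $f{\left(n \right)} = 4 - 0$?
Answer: $216$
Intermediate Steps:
$d{\left(H \right)} = 3 H$
$f{\left(n \right)} = 4$ ($f{\left(n \right)} = 4 + 0 = 4$)
$v = 18$
$A = 12$ ($A = 4 \cdot 3 \cdot 1 = 4 \cdot 3 = 12$)
$v A = 18 \cdot 12 = 216$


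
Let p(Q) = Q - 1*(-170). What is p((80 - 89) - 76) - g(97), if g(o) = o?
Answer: -12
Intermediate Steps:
p(Q) = 170 + Q (p(Q) = Q + 170 = 170 + Q)
p((80 - 89) - 76) - g(97) = (170 + ((80 - 89) - 76)) - 1*97 = (170 + (-9 - 76)) - 97 = (170 - 85) - 97 = 85 - 97 = -12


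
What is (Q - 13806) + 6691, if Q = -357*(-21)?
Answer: 382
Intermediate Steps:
Q = 7497
(Q - 13806) + 6691 = (7497 - 13806) + 6691 = -6309 + 6691 = 382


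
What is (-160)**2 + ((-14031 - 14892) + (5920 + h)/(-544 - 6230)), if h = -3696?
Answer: -11256113/3387 ≈ -3323.3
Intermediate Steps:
(-160)**2 + ((-14031 - 14892) + (5920 + h)/(-544 - 6230)) = (-160)**2 + ((-14031 - 14892) + (5920 - 3696)/(-544 - 6230)) = 25600 + (-28923 + 2224/(-6774)) = 25600 + (-28923 + 2224*(-1/6774)) = 25600 + (-28923 - 1112/3387) = 25600 - 97963313/3387 = -11256113/3387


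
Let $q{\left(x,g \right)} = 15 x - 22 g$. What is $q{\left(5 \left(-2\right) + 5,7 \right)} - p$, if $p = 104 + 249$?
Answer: $-582$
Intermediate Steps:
$q{\left(x,g \right)} = - 22 g + 15 x$
$p = 353$
$q{\left(5 \left(-2\right) + 5,7 \right)} - p = \left(\left(-22\right) 7 + 15 \left(5 \left(-2\right) + 5\right)\right) - 353 = \left(-154 + 15 \left(-10 + 5\right)\right) - 353 = \left(-154 + 15 \left(-5\right)\right) - 353 = \left(-154 - 75\right) - 353 = -229 - 353 = -582$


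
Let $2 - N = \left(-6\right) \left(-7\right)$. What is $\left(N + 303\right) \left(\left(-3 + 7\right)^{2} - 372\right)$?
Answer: $-93628$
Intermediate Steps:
$N = -40$ ($N = 2 - \left(-6\right) \left(-7\right) = 2 - 42 = -40$)
$\left(N + 303\right) \left(\left(-3 + 7\right)^{2} - 372\right) = \left(-40 + 303\right) \left(\left(-3 + 7\right)^{2} - 372\right) = 263 \left(4^{2} - 372\right) = 263 \left(16 - 372\right) = 263 \left(-356\right) = -93628$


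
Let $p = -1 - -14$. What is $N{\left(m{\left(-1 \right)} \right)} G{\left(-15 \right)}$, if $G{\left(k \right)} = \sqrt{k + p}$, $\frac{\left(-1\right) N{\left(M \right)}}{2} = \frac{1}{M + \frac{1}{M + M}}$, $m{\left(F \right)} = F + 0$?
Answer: $\frac{4 i \sqrt{2}}{3} \approx 1.8856 i$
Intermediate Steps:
$m{\left(F \right)} = F$
$p = 13$ ($p = -1 + 14 = 13$)
$N{\left(M \right)} = - \frac{2}{M + \frac{1}{2 M}}$ ($N{\left(M \right)} = - \frac{2}{M + \frac{1}{M + M}} = - \frac{2}{M + \frac{1}{2 M}}$)
$G{\left(k \right)} = \sqrt{13 + k}$ ($G{\left(k \right)} = \sqrt{k + 13} = \sqrt{13 + k}$)
$N{\left(m{\left(-1 \right)} \right)} G{\left(-15 \right)} = \left(-4\right) \left(-1\right) \frac{1}{1 + 2 \left(-1\right)^{2}} \sqrt{13 - 15} = \left(-4\right) \left(-1\right) \frac{1}{1 + 2 \cdot 1} \sqrt{-2} = \left(-4\right) \left(-1\right) \frac{1}{1 + 2} i \sqrt{2} = \left(-4\right) \left(-1\right) \frac{1}{3} i \sqrt{2} = \frac{4 i \sqrt{2}}{3}$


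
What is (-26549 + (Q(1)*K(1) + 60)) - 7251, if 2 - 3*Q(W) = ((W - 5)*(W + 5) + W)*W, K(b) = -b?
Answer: -101245/3 ≈ -33748.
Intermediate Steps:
Q(W) = ⅔ - W*(W + (-5 + W)*(5 + W))/3 (Q(W) = ⅔ - ((W - 5)*(W + 5) + W)*W/3 = ⅔ - ((-5 + W)*(5 + W) + W)*W/3 = ⅔ - (W + (-5 + W)*(5 + W))*W/3 = ⅔ - W*(W + (-5 + W)*(5 + W))/3)
(-26549 + (Q(1)*K(1) + 60)) - 7251 = (-26549 + ((⅔ - ⅓*1² - ⅓*1³ + (25/3)*1)*(-1*1) + 60)) - 7251 = (-26549 + ((⅔ - ⅓*1 - ⅓*1 + 25/3)*(-1) + 60)) - 7251 = (-26549 + ((⅔ - ⅓ - ⅓ + 25/3)*(-1) + 60)) - 7251 = (-26549 + ((25/3)*(-1) + 60)) - 7251 = (-26549 + (-25/3 + 60)) - 7251 = (-26549 + 155/3) - 7251 = -79492/3 - 7251 = -101245/3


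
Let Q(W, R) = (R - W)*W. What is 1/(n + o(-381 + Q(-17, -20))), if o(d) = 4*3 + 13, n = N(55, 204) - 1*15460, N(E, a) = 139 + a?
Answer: -1/15092 ≈ -6.6260e-5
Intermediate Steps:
Q(W, R) = W*(R - W)
n = -15117 (n = (139 + 204) - 1*15460 = 343 - 15460 = -15117)
o(d) = 25 (o(d) = 12 + 13 = 25)
1/(n + o(-381 + Q(-17, -20))) = 1/(-15117 + 25) = 1/(-15092) = -1/15092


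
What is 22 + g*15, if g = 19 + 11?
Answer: 472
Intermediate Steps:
g = 30
22 + g*15 = 22 + 30*15 = 22 + 450 = 472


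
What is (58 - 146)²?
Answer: 7744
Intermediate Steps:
(58 - 146)² = (-88)² = 7744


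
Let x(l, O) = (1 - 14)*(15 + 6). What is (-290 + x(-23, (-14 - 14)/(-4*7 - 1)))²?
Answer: 316969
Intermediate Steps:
x(l, O) = -273 (x(l, O) = -13*21 = -273)
(-290 + x(-23, (-14 - 14)/(-4*7 - 1)))² = (-290 - 273)² = (-563)² = 316969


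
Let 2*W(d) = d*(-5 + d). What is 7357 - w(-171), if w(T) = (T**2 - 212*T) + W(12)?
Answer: -58178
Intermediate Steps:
W(d) = d*(-5 + d)/2 (W(d) = (d*(-5 + d))/2 = d*(-5 + d)/2)
w(T) = 42 + T**2 - 212*T (w(T) = (T**2 - 212*T) + (1/2)*12*(-5 + 12) = (T**2 - 212*T) + (1/2)*12*7 = (T**2 - 212*T) + 42 = 42 + T**2 - 212*T)
7357 - w(-171) = 7357 - (42 + (-171)**2 - 212*(-171)) = 7357 - (42 + 29241 + 36252) = 7357 - 1*65535 = 7357 - 65535 = -58178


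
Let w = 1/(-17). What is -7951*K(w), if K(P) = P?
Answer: 7951/17 ≈ 467.71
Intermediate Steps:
w = -1/17 ≈ -0.058824
-7951*K(w) = -7951/(1/(-1/17)) = -7951/(-17) = -7951*(-1/17) = 7951/17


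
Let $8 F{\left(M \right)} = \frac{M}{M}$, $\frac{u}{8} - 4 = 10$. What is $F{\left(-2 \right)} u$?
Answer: $14$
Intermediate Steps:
$u = 112$ ($u = 32 + 8 \cdot 10 = 32 + 80 = 112$)
$F{\left(M \right)} = \frac{1}{8}$ ($F{\left(M \right)} = \frac{M \frac{1}{M}}{8} = \frac{1}{8} \cdot 1 = \frac{1}{8}$)
$F{\left(-2 \right)} u = \frac{1}{8} \cdot 112 = 14$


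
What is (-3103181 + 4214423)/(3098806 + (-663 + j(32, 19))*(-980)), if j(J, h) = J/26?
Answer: 7223073/24357709 ≈ 0.29654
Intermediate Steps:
j(J, h) = J/26 (j(J, h) = J*(1/26) = J/26)
(-3103181 + 4214423)/(3098806 + (-663 + j(32, 19))*(-980)) = (-3103181 + 4214423)/(3098806 + (-663 + (1/26)*32)*(-980)) = 1111242/(3098806 + (-663 + 16/13)*(-980)) = 1111242/(3098806 - 8603/13*(-980)) = 1111242/(3098806 + 8430940/13) = 1111242/(48715418/13) = 1111242*(13/48715418) = 7223073/24357709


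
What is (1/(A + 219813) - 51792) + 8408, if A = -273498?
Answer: -2329070041/53685 ≈ -43384.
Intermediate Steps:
(1/(A + 219813) - 51792) + 8408 = (1/(-273498 + 219813) - 51792) + 8408 = (1/(-53685) - 51792) + 8408 = (-1/53685 - 51792) + 8408 = -2780453521/53685 + 8408 = -2329070041/53685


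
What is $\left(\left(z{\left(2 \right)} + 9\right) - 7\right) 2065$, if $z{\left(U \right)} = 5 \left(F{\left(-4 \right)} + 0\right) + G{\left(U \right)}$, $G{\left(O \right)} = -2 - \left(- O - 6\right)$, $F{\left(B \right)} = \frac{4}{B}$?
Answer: $6195$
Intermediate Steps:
$G{\left(O \right)} = 4 + O$ ($G{\left(O \right)} = -2 - \left(- O - 6\right) = -2 - \left(-6 - O\right) = -2 + \left(6 + O\right) = 4 + O$)
$z{\left(U \right)} = -1 + U$ ($z{\left(U \right)} = 5 \left(\frac{4}{-4} + 0\right) + \left(4 + U\right) = 5 \left(4 \left(- \frac{1}{4}\right) + 0\right) + \left(4 + U\right) = 5 \left(-1 + 0\right) + \left(4 + U\right) = 5 \left(-1\right) + \left(4 + U\right) = -5 + \left(4 + U\right) = -1 + U$)
$\left(\left(z{\left(2 \right)} + 9\right) - 7\right) 2065 = \left(\left(\left(-1 + 2\right) + 9\right) - 7\right) 2065 = \left(\left(1 + 9\right) - 7\right) 2065 = \left(10 - 7\right) 2065 = 3 \cdot 2065 = 6195$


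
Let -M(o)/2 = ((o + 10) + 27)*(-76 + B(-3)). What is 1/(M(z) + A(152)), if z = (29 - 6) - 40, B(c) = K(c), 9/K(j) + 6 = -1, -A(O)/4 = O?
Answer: 7/17384 ≈ 0.00040267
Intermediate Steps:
A(O) = -4*O
K(j) = -9/7 (K(j) = 9/(-6 - 1) = 9/(-7) = 9*(-⅐) = -9/7)
B(c) = -9/7
z = -17 (z = 23 - 40 = -17)
M(o) = 40034/7 + 1082*o/7 (M(o) = -2*((o + 10) + 27)*(-76 - 9/7) = -2*((10 + o) + 27)*(-541)/7 = -2*(37 + o)*(-541)/7 = -2*(-20017/7 - 541*o/7) = 40034/7 + 1082*o/7)
1/(M(z) + A(152)) = 1/((40034/7 + (1082/7)*(-17)) - 4*152) = 1/((40034/7 - 18394/7) - 608) = 1/(21640/7 - 608) = 1/(17384/7) = 7/17384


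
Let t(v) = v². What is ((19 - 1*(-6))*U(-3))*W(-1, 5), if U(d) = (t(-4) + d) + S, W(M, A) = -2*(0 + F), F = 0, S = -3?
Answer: 0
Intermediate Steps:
W(M, A) = 0 (W(M, A) = -2*(0 + 0) = -2*0 = 0)
U(d) = 13 + d (U(d) = ((-4)² + d) - 3 = (16 + d) - 3 = 13 + d)
((19 - 1*(-6))*U(-3))*W(-1, 5) = ((19 - 1*(-6))*(13 - 3))*0 = ((19 + 6)*10)*0 = (25*10)*0 = 250*0 = 0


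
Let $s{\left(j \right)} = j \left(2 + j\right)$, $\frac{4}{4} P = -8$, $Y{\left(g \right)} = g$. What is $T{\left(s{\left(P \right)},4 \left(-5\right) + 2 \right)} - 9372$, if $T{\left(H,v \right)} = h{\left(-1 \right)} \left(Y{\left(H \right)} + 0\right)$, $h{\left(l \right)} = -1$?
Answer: $-9420$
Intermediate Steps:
$P = -8$
$T{\left(H,v \right)} = - H$ ($T{\left(H,v \right)} = - (H + 0) = - H$)
$T{\left(s{\left(P \right)},4 \left(-5\right) + 2 \right)} - 9372 = - \left(-8\right) \left(2 - 8\right) - 9372 = - \left(-8\right) \left(-6\right) - 9372 = \left(-1\right) 48 - 9372 = -48 - 9372 = -9420$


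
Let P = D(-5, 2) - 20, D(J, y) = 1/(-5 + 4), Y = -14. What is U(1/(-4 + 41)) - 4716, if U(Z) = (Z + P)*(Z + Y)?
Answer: -6055012/1369 ≈ -4422.9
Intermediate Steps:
D(J, y) = -1 (D(J, y) = 1/(-1) = -1)
P = -21 (P = -1 - 20 = -21)
U(Z) = (-21 + Z)*(-14 + Z) (U(Z) = (Z - 21)*(Z - 14) = (-21 + Z)*(-14 + Z))
U(1/(-4 + 41)) - 4716 = (294 + (1/(-4 + 41))² - 35/(-4 + 41)) - 4716 = (294 + (1/37)² - 35/37) - 4716 = (294 + (1/37)² - 35*1/37) - 4716 = (294 + 1/1369 - 35/37) - 4716 = 401192/1369 - 4716 = -6055012/1369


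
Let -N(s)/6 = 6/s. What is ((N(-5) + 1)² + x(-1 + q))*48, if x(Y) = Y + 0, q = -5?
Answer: 73488/25 ≈ 2939.5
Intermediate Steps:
N(s) = -36/s
x(Y) = Y
((N(-5) + 1)² + x(-1 + q))*48 = ((-36/(-5) + 1)² + (-1 - 5))*48 = ((-36*(-⅕) + 1)² - 6)*48 = ((36/5 + 1)² - 6)*48 = ((41/5)² - 6)*48 = (1681/25 - 6)*48 = (1531/25)*48 = 73488/25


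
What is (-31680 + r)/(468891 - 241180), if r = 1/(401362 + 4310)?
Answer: -12851688959/92375976792 ≈ -0.13912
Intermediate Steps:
r = 1/405672 ≈ 2.4650e-6
(-31680 + r)/(468891 - 241180) = (-31680 + 1/405672)/(468891 - 241180) = -12851688959/405672/227711 = -12851688959/405672*1/227711 = -12851688959/92375976792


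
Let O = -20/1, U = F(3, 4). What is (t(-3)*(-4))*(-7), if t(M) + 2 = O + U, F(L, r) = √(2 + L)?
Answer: -616 + 28*√5 ≈ -553.39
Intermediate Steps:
U = √5 (U = √(2 + 3) = √5 ≈ 2.2361)
O = -20 ≈ -20.000
t(M) = -22 + √5 (t(M) = -2 + (-20 + √5) = -22 + √5)
(t(-3)*(-4))*(-7) = ((-22 + √5)*(-4))*(-7) = (88 - 4*√5)*(-7) = -616 + 28*√5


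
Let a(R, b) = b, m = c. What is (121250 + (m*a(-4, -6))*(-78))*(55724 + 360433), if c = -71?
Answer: 36630971454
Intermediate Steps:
m = -71
(121250 + (m*a(-4, -6))*(-78))*(55724 + 360433) = (121250 - 71*(-6)*(-78))*(55724 + 360433) = (121250 + 426*(-78))*416157 = (121250 - 33228)*416157 = 88022*416157 = 36630971454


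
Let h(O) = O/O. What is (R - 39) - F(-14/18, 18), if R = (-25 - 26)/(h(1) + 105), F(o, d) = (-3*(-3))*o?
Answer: -3443/106 ≈ -32.481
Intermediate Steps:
h(O) = 1
F(o, d) = 9*o
R = -51/106 (R = (-25 - 26)/(1 + 105) = -51/106 ≈ -0.48113)
(R - 39) - F(-14/18, 18) = (-51/106 - 39) - 9*(-14/18) = -4185/106 - 9*(-14*1/18) = -4185/106 - 9*(-7)/9 = -4185/106 - 1*(-7) = -4185/106 + 7 = -3443/106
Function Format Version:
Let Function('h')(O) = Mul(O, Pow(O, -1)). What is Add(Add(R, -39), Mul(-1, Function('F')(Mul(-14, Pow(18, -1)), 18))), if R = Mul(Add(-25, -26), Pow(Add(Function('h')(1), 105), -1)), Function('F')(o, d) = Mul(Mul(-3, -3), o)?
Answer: Rational(-3443, 106) ≈ -32.481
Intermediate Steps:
Function('h')(O) = 1
Function('F')(o, d) = Mul(9, o)
R = Rational(-51, 106) (R = Mul(Add(-25, -26), Pow(Add(1, 105), -1)) = Mul(-51, Pow(106, -1)) = Mul(-51, Rational(1, 106)) = Rational(-51, 106) ≈ -0.48113)
Add(Add(R, -39), Mul(-1, Function('F')(Mul(-14, Pow(18, -1)), 18))) = Add(Add(Rational(-51, 106), -39), Mul(-1, Mul(9, Mul(-14, Pow(18, -1))))) = Add(Rational(-4185, 106), Mul(-1, Mul(9, Mul(-14, Rational(1, 18))))) = Add(Rational(-4185, 106), Mul(-1, Mul(9, Rational(-7, 9)))) = Add(Rational(-4185, 106), Mul(-1, -7)) = Add(Rational(-4185, 106), 7) = Rational(-3443, 106)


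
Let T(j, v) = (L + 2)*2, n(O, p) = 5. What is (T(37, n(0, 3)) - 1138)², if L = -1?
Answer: 1290496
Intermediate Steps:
T(j, v) = 2 (T(j, v) = (-1 + 2)*2 = 1*2 = 2)
(T(37, n(0, 3)) - 1138)² = (2 - 1138)² = (-1136)² = 1290496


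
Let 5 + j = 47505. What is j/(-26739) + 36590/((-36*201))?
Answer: -73449445/10749078 ≈ -6.8331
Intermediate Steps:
j = 47500 (j = -5 + 47505 = 47500)
j/(-26739) + 36590/((-36*201)) = 47500/(-26739) + 36590/((-36*201)) = 47500*(-1/26739) + 36590/(-7236) = -47500/26739 + 36590*(-1/7236) = -47500/26739 - 18295/3618 = -73449445/10749078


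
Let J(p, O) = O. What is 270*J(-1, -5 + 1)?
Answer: -1080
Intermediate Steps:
270*J(-1, -5 + 1) = 270*(-5 + 1) = 270*(-4) = -1080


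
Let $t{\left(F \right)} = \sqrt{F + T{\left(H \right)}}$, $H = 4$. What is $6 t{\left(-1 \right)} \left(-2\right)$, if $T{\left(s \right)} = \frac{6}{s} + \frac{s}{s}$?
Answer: $- 6 \sqrt{6} \approx -14.697$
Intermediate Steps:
$T{\left(s \right)} = 1 + \frac{6}{s}$ ($T{\left(s \right)} = \frac{6}{s} + 1 = 1 + \frac{6}{s}$)
$t{\left(F \right)} = \sqrt{\frac{5}{2} + F}$ ($t{\left(F \right)} = \sqrt{F + \frac{6 + 4}{4}} = \sqrt{F + \frac{1}{4} \cdot 10} = \sqrt{F + \frac{5}{2}} = \sqrt{\frac{5}{2} + F}$)
$6 t{\left(-1 \right)} \left(-2\right) = 6 \frac{\sqrt{10 + 4 \left(-1\right)}}{2} \left(-2\right) = 6 \frac{\sqrt{10 - 4}}{2} \left(-2\right) = 6 \frac{\sqrt{6}}{2} \left(-2\right) = 3 \sqrt{6} \left(-2\right) = - 6 \sqrt{6}$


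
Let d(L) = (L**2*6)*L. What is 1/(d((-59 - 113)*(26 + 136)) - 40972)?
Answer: -1/129802074932236 ≈ -7.7040e-15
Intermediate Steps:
d(L) = 6*L**3 (d(L) = (6*L**2)*L = 6*L**3)
1/(d((-59 - 113)*(26 + 136)) - 40972) = 1/(6*((-59 - 113)*(26 + 136))**3 - 40972) = 1/(6*(-172*162)**3 - 40972) = 1/(6*(-27864)**3 - 40972) = 1/(6*(-21633679148544) - 40972) = 1/(-129802074891264 - 40972) = 1/(-129802074932236) = -1/129802074932236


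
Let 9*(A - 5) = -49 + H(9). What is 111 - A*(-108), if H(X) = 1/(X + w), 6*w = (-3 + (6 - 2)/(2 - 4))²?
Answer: 5049/79 ≈ 63.911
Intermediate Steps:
w = 25/6 (w = (-3 + (6 - 2)/(2 - 4))²/6 = (-3 + 4/(-2))²/6 = (-3 + 4*(-½))²/6 = (-3 - 2)²/6 = (⅙)*(-5)² = (⅙)*25 = 25/6 ≈ 4.1667)
H(X) = 1/(25/6 + X) (H(X) = 1/(X + 25/6) = 1/(25/6 + X))
A = -310/711 (A = 5 + (-49 + 6/(25 + 6*9))/9 = 5 + (-49 + 6/(25 + 54))/9 = 5 + (-49 + 6/79)/9 = 5 + (⅑)*(-3865/79) = 5 - 3865/711 = -310/711 ≈ -0.43601)
111 - A*(-108) = 111 - 1*(-310/711)*(-108) = 111 + (310/711)*(-108) = 111 - 3720/79 = 5049/79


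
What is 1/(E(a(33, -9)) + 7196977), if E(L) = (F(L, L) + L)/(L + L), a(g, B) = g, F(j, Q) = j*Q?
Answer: 1/7196994 ≈ 1.3895e-7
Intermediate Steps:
F(j, Q) = Q*j
E(L) = (L + L²)/(2*L) (E(L) = (L*L + L)/(L + L) = (L² + L)/((2*L)) = (L + L²)*(1/(2*L)) = (L + L²)/(2*L))
1/(E(a(33, -9)) + 7196977) = 1/((½ + (½)*33) + 7196977) = 1/((½ + 33/2) + 7196977) = 1/(17 + 7196977) = 1/7196994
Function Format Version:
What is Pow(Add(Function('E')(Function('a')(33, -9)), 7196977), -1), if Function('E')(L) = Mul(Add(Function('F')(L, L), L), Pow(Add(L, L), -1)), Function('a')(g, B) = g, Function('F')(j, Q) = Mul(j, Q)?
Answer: Rational(1, 7196994) ≈ 1.3895e-7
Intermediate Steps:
Function('F')(j, Q) = Mul(Q, j)
Function('E')(L) = Mul(Rational(1, 2), Pow(L, -1), Add(L, Pow(L, 2))) (Function('E')(L) = Mul(Add(Mul(L, L), L), Pow(Add(L, L), -1)) = Mul(Add(Pow(L, 2), L), Pow(Mul(2, L), -1)) = Mul(Add(L, Pow(L, 2)), Mul(Rational(1, 2), Pow(L, -1))) = Mul(Rational(1, 2), Pow(L, -1), Add(L, Pow(L, 2))))
Pow(Add(Function('E')(Function('a')(33, -9)), 7196977), -1) = Pow(Add(Add(Rational(1, 2), Mul(Rational(1, 2), 33)), 7196977), -1) = Pow(Add(Add(Rational(1, 2), Rational(33, 2)), 7196977), -1) = Pow(Add(17, 7196977), -1) = Pow(7196994, -1) = Rational(1, 7196994)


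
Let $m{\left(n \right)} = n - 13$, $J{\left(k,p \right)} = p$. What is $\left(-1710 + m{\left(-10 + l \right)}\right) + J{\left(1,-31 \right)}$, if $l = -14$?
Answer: $-1778$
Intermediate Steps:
$m{\left(n \right)} = -13 + n$ ($m{\left(n \right)} = n - 13 = -13 + n$)
$\left(-1710 + m{\left(-10 + l \right)}\right) + J{\left(1,-31 \right)} = \left(-1710 - 37\right) - 31 = -1747 - 31 = -1778$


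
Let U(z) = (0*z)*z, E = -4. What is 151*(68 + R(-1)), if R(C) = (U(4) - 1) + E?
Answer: 9513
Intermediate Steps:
U(z) = 0 (U(z) = 0*z = 0)
R(C) = -5 (R(C) = (0 - 1) - 4 = -1 - 4 = -5)
151*(68 + R(-1)) = 151*(68 - 5) = 151*63 = 9513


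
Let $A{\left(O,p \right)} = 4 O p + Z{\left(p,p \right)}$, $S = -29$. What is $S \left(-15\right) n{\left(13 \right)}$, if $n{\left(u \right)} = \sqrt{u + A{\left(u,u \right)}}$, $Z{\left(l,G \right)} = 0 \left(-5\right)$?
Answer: $435 \sqrt{689} \approx 11418.0$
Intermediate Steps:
$Z{\left(l,G \right)} = 0$
$A{\left(O,p \right)} = 4 O p$ ($A{\left(O,p \right)} = 4 O p + 0 = 4 O p$)
$n{\left(u \right)} = \sqrt{u + 4 u^{2}}$ ($n{\left(u \right)} = \sqrt{u + 4 u u} = \sqrt{u + 4 u^{2}}$)
$S \left(-15\right) n{\left(13 \right)} = \left(-29\right) \left(-15\right) \sqrt{13 \left(1 + 4 \cdot 13\right)} = 435 \sqrt{13 \left(1 + 52\right)} = 435 \sqrt{13 \cdot 53} = 435 \sqrt{689}$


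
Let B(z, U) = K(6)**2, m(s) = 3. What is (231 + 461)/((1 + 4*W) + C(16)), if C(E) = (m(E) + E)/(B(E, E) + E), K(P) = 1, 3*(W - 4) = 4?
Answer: 8823/299 ≈ 29.508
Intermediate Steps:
W = 16/3 (W = 4 + (1/3)*4 = 4 + 4/3 = 16/3 ≈ 5.3333)
B(z, U) = 1 (B(z, U) = 1**2 = 1)
C(E) = (3 + E)/(1 + E)
(231 + 461)/((1 + 4*W) + C(16)) = (231 + 461)/((1 + 4*(16/3)) + (3 + 16)/(1 + 16)) = 692/((1 + 64/3) + 19/17) = 692/(67/3 + (1/17)*19) = 692/(67/3 + 19/17) = 692/(1196/51) = 692*(51/1196) = 8823/299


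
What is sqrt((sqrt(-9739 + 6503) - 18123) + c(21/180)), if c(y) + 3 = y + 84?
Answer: sqrt(-16237695 + 1800*I*sqrt(809))/30 ≈ 0.21175 + 134.32*I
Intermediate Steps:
c(y) = 81 + y (c(y) = -3 + (y + 84) = -3 + (84 + y) = 81 + y)
sqrt((sqrt(-9739 + 6503) - 18123) + c(21/180)) = sqrt((sqrt(-9739 + 6503) - 18123) + (81 + 21/180)) = sqrt((sqrt(-3236) - 18123) + (81 + 21*(1/180))) = sqrt((2*I*sqrt(809) - 18123) + (81 + 7/60)) = sqrt((-18123 + 2*I*sqrt(809)) + 4867/60) = sqrt(-1082513/60 + 2*I*sqrt(809))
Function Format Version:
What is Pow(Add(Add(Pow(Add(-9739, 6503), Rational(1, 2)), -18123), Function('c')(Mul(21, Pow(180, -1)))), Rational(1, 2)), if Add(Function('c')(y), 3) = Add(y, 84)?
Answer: Mul(Rational(1, 30), Pow(Add(-16237695, Mul(1800, I, Pow(809, Rational(1, 2)))), Rational(1, 2))) ≈ Add(0.21175, Mul(134.32, I))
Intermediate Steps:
Function('c')(y) = Add(81, y) (Function('c')(y) = Add(-3, Add(y, 84)) = Add(-3, Add(84, y)) = Add(81, y))
Pow(Add(Add(Pow(Add(-9739, 6503), Rational(1, 2)), -18123), Function('c')(Mul(21, Pow(180, -1)))), Rational(1, 2)) = Pow(Add(Add(Pow(Add(-9739, 6503), Rational(1, 2)), -18123), Add(81, Mul(21, Pow(180, -1)))), Rational(1, 2)) = Pow(Add(Add(Pow(-3236, Rational(1, 2)), -18123), Add(81, Mul(21, Rational(1, 180)))), Rational(1, 2)) = Pow(Add(Add(Mul(2, I, Pow(809, Rational(1, 2))), -18123), Add(81, Rational(7, 60))), Rational(1, 2)) = Pow(Add(Add(-18123, Mul(2, I, Pow(809, Rational(1, 2)))), Rational(4867, 60)), Rational(1, 2)) = Pow(Add(Rational(-1082513, 60), Mul(2, I, Pow(809, Rational(1, 2)))), Rational(1, 2))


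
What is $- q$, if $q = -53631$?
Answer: $53631$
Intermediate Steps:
$- q = \left(-1\right) \left(-53631\right) = 53631$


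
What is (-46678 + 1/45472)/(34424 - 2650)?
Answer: -2122542015/1444827328 ≈ -1.4691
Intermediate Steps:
(-46678 + 1/45472)/(34424 - 2650) = (-46678 + 1/45472)/31774 = -2122542015/45472*1/31774 = -2122542015/1444827328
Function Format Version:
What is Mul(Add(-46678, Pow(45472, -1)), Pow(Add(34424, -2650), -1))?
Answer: Rational(-2122542015, 1444827328) ≈ -1.4691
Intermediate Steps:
Mul(Add(-46678, Pow(45472, -1)), Pow(Add(34424, -2650), -1)) = Mul(Add(-46678, Rational(1, 45472)), Pow(31774, -1)) = Mul(Rational(-2122542015, 45472), Rational(1, 31774)) = Rational(-2122542015, 1444827328)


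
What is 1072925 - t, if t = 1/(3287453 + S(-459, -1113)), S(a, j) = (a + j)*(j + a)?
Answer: 6178585603224/5758637 ≈ 1.0729e+6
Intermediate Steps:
S(a, j) = (a + j)**2 (S(a, j) = (a + j)*(a + j) = (a + j)**2)
t = 1/5758637 (t = 1/(3287453 + (-459 - 1113)**2) = 1/(3287453 + (-1572)**2) = 1/(3287453 + 2471184) = 1/5758637 ≈ 1.7365e-7)
1072925 - t = 1072925 - 1*1/5758637 = 1072925 - 1/5758637 = 6178585603224/5758637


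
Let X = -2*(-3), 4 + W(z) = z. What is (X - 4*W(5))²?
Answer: 4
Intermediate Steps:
W(z) = -4 + z
X = 6
(X - 4*W(5))² = (6 - 4*(-4 + 5))² = (6 - 4*1)² = (6 - 4)² = 2² = 4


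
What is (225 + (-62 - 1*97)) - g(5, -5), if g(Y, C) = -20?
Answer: 86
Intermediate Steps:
(225 + (-62 - 1*97)) - g(5, -5) = (225 + (-62 - 1*97)) - 1*(-20) = (225 + (-62 - 97)) + 20 = (225 - 159) + 20 = 66 + 20 = 86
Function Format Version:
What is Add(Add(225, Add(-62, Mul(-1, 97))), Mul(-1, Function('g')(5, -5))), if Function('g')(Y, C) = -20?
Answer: 86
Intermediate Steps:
Add(Add(225, Add(-62, Mul(-1, 97))), Mul(-1, Function('g')(5, -5))) = Add(Add(225, Add(-62, Mul(-1, 97))), Mul(-1, -20)) = Add(Add(225, Add(-62, -97)), 20) = Add(Add(225, -159), 20) = Add(66, 20) = 86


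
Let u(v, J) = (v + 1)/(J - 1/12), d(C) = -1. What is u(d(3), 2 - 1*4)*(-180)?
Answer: 0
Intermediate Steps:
u(v, J) = (1 + v)/(-1/12 + J) (u(v, J) = (1 + v)/(J - 1*1/12) = (1 + v)/(J - 1/12) = (1 + v)/(-1/12 + J))
u(d(3), 2 - 1*4)*(-180) = (12*(1 - 1)/(-1 + 12*(2 - 1*4)))*(-180) = (12*0/(-1 + 12*(2 - 4)))*(-180) = (12*0/(-1 + 12*(-2)))*(-180) = (12*0/(-1 - 24))*(-180) = (12*0/(-25))*(-180) = (12*(-1/25)*0)*(-180) = 0*(-180) = 0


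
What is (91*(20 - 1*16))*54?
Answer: 19656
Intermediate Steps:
(91*(20 - 1*16))*54 = (91*(20 - 16))*54 = (91*4)*54 = 364*54 = 19656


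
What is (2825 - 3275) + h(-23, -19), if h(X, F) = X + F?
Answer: -492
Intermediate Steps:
h(X, F) = F + X
(2825 - 3275) + h(-23, -19) = (2825 - 3275) + (-19 - 23) = -450 - 42 = -492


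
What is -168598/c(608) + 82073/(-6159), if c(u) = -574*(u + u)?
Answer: -28123622875/2149441728 ≈ -13.084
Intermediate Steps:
c(u) = -1148*u
-168598/c(608) + 82073/(-6159) = -168598/((-1148*608)) + 82073/(-6159) = -168598/(-697984) + 82073*(-1/6159) = -168598*(-1/697984) - 82073/6159 = 84299/348992 - 82073/6159 = -28123622875/2149441728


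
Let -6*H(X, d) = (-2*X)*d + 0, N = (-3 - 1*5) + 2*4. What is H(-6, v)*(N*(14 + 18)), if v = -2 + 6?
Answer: 0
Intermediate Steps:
v = 4
N = 0 (N = (-3 - 5) + 8 = -8 + 8 = 0)
H(X, d) = X*d/3 (H(X, d) = -((-2*X)*d + 0)/6 = -(-2*X*d + 0)/6 = -(-1)*X*d/3 = X*d/3)
H(-6, v)*(N*(14 + 18)) = ((1/3)*(-6)*4)*(0*(14 + 18)) = -0*32 = -8*0 = 0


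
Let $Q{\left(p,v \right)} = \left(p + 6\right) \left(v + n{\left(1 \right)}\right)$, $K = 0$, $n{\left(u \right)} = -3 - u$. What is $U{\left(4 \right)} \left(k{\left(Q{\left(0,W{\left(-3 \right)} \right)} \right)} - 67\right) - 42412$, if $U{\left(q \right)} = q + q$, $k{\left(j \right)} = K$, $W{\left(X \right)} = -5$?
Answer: $-42948$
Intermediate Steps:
$Q{\left(p,v \right)} = \left(-4 + v\right) \left(6 + p\right)$ ($Q{\left(p,v \right)} = \left(p + 6\right) \left(v - 4\right) = \left(6 + p\right) \left(v - 4\right) = \left(6 + p\right) \left(-4 + v\right) = \left(-4 + v\right) \left(6 + p\right)$)
$k{\left(j \right)} = 0$
$U{\left(q \right)} = 2 q$
$U{\left(4 \right)} \left(k{\left(Q{\left(0,W{\left(-3 \right)} \right)} \right)} - 67\right) - 42412 = 2 \cdot 4 \left(0 - 67\right) - 42412 = 8 \left(-67\right) - 42412 = -536 - 42412 = -42948$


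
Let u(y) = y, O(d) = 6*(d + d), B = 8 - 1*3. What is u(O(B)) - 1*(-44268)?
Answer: 44328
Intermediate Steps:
B = 5 (B = 8 - 3 = 5)
O(d) = 12*d (O(d) = 6*(2*d) = 12*d)
u(O(B)) - 1*(-44268) = 12*5 - 1*(-44268) = 60 + 44268 = 44328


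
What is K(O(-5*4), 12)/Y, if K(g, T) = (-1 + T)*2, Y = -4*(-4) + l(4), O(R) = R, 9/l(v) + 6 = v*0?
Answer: 44/29 ≈ 1.5172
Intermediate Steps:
l(v) = -3/2 (l(v) = 9/(-6 + v*0) = 9/(-6 + 0) = 9/(-6) = 9*(-1/6) = -3/2)
Y = 29/2 (Y = -4*(-4) - 3/2 = 16 - 3/2 = 29/2 ≈ 14.500)
K(g, T) = -2 + 2*T
K(O(-5*4), 12)/Y = (-2 + 2*12)/(29/2) = (-2 + 24)*(2/29) = 22*(2/29) = 44/29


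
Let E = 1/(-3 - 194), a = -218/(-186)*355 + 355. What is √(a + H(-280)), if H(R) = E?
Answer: √258816681417/18321 ≈ 27.768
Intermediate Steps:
a = 71710/93 (a = -218*(-1/186)*355 + 355 = (109/93)*355 + 355 = 38695/93 + 355 = 71710/93 ≈ 771.08)
E = -1/197 (E = 1/(-197) = -1/197 ≈ -0.0050761)
H(R) = -1/197
√(a + H(-280)) = √(71710/93 - 1/197) = √(14126777/18321) = √258816681417/18321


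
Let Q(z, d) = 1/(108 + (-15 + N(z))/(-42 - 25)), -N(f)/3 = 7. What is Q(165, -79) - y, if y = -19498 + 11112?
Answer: 60983059/7272 ≈ 8386.0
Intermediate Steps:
N(f) = -21 (N(f) = -3*7 = -21)
y = -8386
Q(z, d) = 67/7272 (Q(z, d) = 1/(108 + (-15 - 21)/(-42 - 25)) = 1/(108 - 36/(-67)) = 1/(108 - 36*(-1/67)) = 1/(108 + 36/67) = 1/(7272/67) = 67/7272)
Q(165, -79) - y = 67/7272 - 1*(-8386) = 67/7272 + 8386 = 60983059/7272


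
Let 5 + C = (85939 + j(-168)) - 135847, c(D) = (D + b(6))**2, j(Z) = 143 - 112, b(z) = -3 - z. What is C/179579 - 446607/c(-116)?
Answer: -80980644703/2805921875 ≈ -28.861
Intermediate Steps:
j(Z) = 31
c(D) = (-9 + D)**2 (c(D) = (D + (-3 - 1*6))**2 = (D + (-3 - 6))**2 = (D - 9)**2 = (-9 + D)**2)
C = -49882 (C = -5 + ((85939 + 31) - 135847) = -5 + (85970 - 135847) = -5 - 49877 = -49882)
C/179579 - 446607/c(-116) = -49882/179579 - 446607/(-9 - 116)**2 = -49882*1/179579 - 446607/((-125)**2) = -49882/179579 - 446607/15625 = -80980644703/2805921875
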